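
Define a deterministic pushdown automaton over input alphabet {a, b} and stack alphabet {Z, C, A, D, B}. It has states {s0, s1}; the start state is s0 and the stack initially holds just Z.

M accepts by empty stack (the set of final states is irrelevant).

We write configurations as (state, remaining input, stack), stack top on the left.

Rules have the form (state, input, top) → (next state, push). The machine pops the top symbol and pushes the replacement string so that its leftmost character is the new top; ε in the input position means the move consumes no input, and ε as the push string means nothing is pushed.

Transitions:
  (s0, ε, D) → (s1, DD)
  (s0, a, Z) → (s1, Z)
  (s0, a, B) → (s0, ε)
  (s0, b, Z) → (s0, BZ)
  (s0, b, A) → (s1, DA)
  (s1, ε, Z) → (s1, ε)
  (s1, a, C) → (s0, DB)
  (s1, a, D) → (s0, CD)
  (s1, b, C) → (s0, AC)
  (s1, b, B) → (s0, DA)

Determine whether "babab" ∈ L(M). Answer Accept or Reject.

(s0, babab, Z)
  read b, top Z: go to s0, push BZ → (s0, abab, BZ)
  read a, top B: go to s0, push ε → (s0, bab, Z)
  read b, top Z: go to s0, push BZ → (s0, ab, BZ)
  read a, top B: go to s0, push ε → (s0, b, Z)
  read b, top Z: go to s0, push BZ → (s0, ε, BZ)
All input consumed; stack is BZ, not empty, and no further ε-move applies.

Reject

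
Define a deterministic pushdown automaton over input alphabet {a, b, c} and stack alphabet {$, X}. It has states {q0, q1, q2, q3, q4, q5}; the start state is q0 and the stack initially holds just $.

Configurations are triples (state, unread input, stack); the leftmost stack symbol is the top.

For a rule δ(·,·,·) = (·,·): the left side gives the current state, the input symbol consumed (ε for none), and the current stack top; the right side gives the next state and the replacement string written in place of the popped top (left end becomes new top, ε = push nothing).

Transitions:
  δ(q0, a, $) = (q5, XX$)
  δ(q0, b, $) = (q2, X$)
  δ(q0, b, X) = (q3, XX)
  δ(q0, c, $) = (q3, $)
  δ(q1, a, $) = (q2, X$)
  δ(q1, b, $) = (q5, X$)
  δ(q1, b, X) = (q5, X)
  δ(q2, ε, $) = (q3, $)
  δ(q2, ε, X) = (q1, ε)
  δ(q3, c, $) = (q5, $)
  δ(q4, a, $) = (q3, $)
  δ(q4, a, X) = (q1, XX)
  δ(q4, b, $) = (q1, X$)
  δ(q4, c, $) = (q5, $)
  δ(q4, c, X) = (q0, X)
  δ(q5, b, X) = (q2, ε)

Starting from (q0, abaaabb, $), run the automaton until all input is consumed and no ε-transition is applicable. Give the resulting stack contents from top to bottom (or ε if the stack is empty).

$

(q0, abaaabb, $)
  read a, top $: go to q5, push XX$ → (q5, baaabb, XX$)
  read b, top X: go to q2, push ε → (q2, aaabb, X$)
  ε-move, top X: go to q1, push ε → (q1, aaabb, $)
  read a, top $: go to q2, push X$ → (q2, aabb, X$)
  ε-move, top X: go to q1, push ε → (q1, aabb, $)
  read a, top $: go to q2, push X$ → (q2, abb, X$)
  ε-move, top X: go to q1, push ε → (q1, abb, $)
  read a, top $: go to q2, push X$ → (q2, bb, X$)
  ε-move, top X: go to q1, push ε → (q1, bb, $)
  read b, top $: go to q5, push X$ → (q5, b, X$)
  read b, top X: go to q2, push ε → (q2, ε, $)
  ε-move, top $: go to q3, push $ → (q3, ε, $)
All input consumed in state q3 with stack $.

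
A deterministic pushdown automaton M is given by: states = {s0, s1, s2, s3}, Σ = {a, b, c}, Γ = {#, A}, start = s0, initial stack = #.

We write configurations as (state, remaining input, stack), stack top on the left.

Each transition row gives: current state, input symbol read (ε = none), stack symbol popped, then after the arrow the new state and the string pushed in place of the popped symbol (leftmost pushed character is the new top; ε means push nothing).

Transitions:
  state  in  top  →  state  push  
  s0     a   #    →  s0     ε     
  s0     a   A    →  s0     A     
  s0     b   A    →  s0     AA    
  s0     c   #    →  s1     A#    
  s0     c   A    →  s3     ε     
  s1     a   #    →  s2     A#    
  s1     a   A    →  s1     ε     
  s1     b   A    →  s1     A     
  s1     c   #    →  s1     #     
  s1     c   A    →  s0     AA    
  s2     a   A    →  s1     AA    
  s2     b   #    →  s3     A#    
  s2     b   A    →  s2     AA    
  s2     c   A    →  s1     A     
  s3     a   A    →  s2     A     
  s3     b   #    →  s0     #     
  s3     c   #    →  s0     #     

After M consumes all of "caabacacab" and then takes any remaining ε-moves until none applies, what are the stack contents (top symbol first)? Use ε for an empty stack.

AAAA#

(s0, caabacacab, #)
  read c, top #: go to s1, push A# → (s1, aabacacab, A#)
  read a, top A: go to s1, push ε → (s1, abacacab, #)
  read a, top #: go to s2, push A# → (s2, bacacab, A#)
  read b, top A: go to s2, push AA → (s2, acacab, AA#)
  read a, top A: go to s1, push AA → (s1, cacab, AAA#)
  read c, top A: go to s0, push AA → (s0, acab, AAAA#)
  read a, top A: go to s0, push A → (s0, cab, AAAA#)
  read c, top A: go to s3, push ε → (s3, ab, AAA#)
  read a, top A: go to s2, push A → (s2, b, AAA#)
  read b, top A: go to s2, push AA → (s2, ε, AAAA#)
All input consumed in state s2 with stack AAAA#.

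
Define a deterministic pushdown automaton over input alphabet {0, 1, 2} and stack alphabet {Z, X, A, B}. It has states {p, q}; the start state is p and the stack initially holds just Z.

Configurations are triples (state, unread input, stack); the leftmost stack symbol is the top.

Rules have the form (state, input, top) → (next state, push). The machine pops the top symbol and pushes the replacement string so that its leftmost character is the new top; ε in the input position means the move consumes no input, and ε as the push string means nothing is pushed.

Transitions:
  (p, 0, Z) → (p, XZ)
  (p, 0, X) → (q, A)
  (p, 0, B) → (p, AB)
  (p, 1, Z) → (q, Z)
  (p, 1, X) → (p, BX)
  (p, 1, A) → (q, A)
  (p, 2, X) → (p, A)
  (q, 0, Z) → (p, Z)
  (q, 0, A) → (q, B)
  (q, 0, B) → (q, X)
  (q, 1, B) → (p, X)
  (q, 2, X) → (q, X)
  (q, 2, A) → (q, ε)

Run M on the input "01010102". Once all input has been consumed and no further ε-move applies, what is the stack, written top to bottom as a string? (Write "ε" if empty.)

BXZ

(p, 01010102, Z)
  read 0, top Z: go to p, push XZ → (p, 1010102, XZ)
  read 1, top X: go to p, push BX → (p, 010102, BXZ)
  read 0, top B: go to p, push AB → (p, 10102, ABXZ)
  read 1, top A: go to q, push A → (q, 0102, ABXZ)
  read 0, top A: go to q, push B → (q, 102, BBXZ)
  read 1, top B: go to p, push X → (p, 02, XBXZ)
  read 0, top X: go to q, push A → (q, 2, ABXZ)
  read 2, top A: go to q, push ε → (q, ε, BXZ)
All input consumed in state q with stack BXZ.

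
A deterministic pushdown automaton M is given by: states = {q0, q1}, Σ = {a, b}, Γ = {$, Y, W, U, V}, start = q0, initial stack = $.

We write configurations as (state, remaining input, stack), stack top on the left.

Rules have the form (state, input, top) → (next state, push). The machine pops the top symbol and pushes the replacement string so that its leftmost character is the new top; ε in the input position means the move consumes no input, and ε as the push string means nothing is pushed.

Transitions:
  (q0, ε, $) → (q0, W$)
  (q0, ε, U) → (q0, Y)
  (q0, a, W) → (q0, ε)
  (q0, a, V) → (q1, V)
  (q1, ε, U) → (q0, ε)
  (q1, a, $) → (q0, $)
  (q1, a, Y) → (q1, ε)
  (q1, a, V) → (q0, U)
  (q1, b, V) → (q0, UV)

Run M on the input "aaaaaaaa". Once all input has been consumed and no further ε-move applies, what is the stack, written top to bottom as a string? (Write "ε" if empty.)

(q0, aaaaaaaa, $)
  ε-move, top $: go to q0, push W$ → (q0, aaaaaaaa, W$)
  read a, top W: go to q0, push ε → (q0, aaaaaaa, $)
  ε-move, top $: go to q0, push W$ → (q0, aaaaaaa, W$)
  read a, top W: go to q0, push ε → (q0, aaaaaa, $)
  ε-move, top $: go to q0, push W$ → (q0, aaaaaa, W$)
  read a, top W: go to q0, push ε → (q0, aaaaa, $)
  ε-move, top $: go to q0, push W$ → (q0, aaaaa, W$)
  read a, top W: go to q0, push ε → (q0, aaaa, $)
  ε-move, top $: go to q0, push W$ → (q0, aaaa, W$)
  read a, top W: go to q0, push ε → (q0, aaa, $)
  ε-move, top $: go to q0, push W$ → (q0, aaa, W$)
  read a, top W: go to q0, push ε → (q0, aa, $)
  ε-move, top $: go to q0, push W$ → (q0, aa, W$)
  read a, top W: go to q0, push ε → (q0, a, $)
  ε-move, top $: go to q0, push W$ → (q0, a, W$)
  read a, top W: go to q0, push ε → (q0, ε, $)
  ε-move, top $: go to q0, push W$ → (q0, ε, W$)
All input consumed in state q0 with stack W$.

W$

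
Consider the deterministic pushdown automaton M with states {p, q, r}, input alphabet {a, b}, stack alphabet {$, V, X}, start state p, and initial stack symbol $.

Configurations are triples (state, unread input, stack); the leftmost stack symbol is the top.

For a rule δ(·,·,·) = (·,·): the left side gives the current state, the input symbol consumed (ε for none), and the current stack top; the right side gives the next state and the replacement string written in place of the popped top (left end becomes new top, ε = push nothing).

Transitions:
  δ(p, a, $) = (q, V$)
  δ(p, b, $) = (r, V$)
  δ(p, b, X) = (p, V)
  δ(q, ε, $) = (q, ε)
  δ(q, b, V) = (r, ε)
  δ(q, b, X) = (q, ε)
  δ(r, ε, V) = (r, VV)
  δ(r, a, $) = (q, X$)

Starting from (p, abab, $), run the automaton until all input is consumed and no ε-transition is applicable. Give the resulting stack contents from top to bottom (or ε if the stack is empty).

(p, abab, $)
  read a, top $: go to q, push V$ → (q, bab, V$)
  read b, top V: go to r, push ε → (r, ab, $)
  read a, top $: go to q, push X$ → (q, b, X$)
  read b, top X: go to q, push ε → (q, ε, $)
  ε-move, top $: go to q, push ε → (q, ε, ε)
All input consumed in state q with stack ε.

ε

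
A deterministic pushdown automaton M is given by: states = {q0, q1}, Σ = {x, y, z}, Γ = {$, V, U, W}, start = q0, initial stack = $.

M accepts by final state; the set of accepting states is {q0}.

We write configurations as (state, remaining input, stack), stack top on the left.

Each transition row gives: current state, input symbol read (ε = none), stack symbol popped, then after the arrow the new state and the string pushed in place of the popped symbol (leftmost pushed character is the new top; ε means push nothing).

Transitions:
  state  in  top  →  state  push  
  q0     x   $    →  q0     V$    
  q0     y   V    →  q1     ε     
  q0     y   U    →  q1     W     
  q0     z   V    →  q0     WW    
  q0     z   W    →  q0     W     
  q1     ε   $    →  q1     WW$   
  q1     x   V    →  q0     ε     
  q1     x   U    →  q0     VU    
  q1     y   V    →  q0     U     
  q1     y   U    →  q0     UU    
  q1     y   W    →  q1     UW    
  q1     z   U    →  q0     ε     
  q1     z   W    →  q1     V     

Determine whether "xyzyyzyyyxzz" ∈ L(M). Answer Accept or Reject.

(q0, xyzyyzyyyxzz, $) ⊢ (q0, yzyyzyyyxzz, V$) ⊢ (q1, zyyzyyyxzz, $) ⊢ (q1, zyyzyyyxzz, WW$) ⊢ (q1, yyzyyyxzz, VW$) ⊢ (q0, yzyyyxzz, UW$) ⊢ (q1, zyyyxzz, WW$) ⊢ (q1, yyyxzz, VW$) ⊢ (q0, yyxzz, UW$) ⊢ (q1, yxzz, WW$) ⊢ (q1, xzz, UWW$) ⊢ (q0, zz, VUWW$) ⊢ (q0, z, WWUWW$) ⊢ (q0, ε, WWUWW$)
All input consumed; state q0 ∈ F.

Accept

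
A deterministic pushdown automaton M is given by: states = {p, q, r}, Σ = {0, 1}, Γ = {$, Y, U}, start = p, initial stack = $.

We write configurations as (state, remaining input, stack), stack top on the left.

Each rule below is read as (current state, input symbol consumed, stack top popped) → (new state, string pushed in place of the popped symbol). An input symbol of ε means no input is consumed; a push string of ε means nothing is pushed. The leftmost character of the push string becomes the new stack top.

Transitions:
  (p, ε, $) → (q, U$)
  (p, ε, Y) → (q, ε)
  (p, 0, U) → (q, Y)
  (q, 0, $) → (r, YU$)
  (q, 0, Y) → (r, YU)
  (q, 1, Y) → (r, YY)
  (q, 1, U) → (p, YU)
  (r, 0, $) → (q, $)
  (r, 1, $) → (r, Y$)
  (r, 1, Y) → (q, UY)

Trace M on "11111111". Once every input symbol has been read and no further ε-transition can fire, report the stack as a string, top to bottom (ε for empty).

(p, 11111111, $)
  ε-move, top $: go to q, push U$ → (q, 11111111, U$)
  read 1, top U: go to p, push YU → (p, 1111111, YU$)
  ε-move, top Y: go to q, push ε → (q, 1111111, U$)
  read 1, top U: go to p, push YU → (p, 111111, YU$)
  ε-move, top Y: go to q, push ε → (q, 111111, U$)
  read 1, top U: go to p, push YU → (p, 11111, YU$)
  ε-move, top Y: go to q, push ε → (q, 11111, U$)
  read 1, top U: go to p, push YU → (p, 1111, YU$)
  ε-move, top Y: go to q, push ε → (q, 1111, U$)
  read 1, top U: go to p, push YU → (p, 111, YU$)
  ε-move, top Y: go to q, push ε → (q, 111, U$)
  read 1, top U: go to p, push YU → (p, 11, YU$)
  ε-move, top Y: go to q, push ε → (q, 11, U$)
  read 1, top U: go to p, push YU → (p, 1, YU$)
  ε-move, top Y: go to q, push ε → (q, 1, U$)
  read 1, top U: go to p, push YU → (p, ε, YU$)
  ε-move, top Y: go to q, push ε → (q, ε, U$)
All input consumed in state q with stack U$.

U$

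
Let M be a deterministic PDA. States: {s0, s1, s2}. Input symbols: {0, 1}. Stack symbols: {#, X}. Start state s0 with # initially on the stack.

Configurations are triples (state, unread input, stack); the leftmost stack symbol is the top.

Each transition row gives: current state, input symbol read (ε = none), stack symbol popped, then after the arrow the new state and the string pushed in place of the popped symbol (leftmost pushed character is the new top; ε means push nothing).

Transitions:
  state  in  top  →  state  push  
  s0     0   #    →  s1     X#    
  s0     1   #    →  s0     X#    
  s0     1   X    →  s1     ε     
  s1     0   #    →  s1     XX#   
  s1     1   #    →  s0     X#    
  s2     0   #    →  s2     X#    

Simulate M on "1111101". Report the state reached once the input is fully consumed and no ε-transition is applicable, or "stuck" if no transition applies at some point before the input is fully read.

(s0, 1111101, #) ⊢ (s0, 111101, X#) ⊢ (s1, 11101, #) ⊢ (s0, 1101, X#) ⊢ (s1, 101, #) ⊢ (s0, 01, X#)
No transition for (s0, 0, top X); M blocks with input 01 remaining.

stuck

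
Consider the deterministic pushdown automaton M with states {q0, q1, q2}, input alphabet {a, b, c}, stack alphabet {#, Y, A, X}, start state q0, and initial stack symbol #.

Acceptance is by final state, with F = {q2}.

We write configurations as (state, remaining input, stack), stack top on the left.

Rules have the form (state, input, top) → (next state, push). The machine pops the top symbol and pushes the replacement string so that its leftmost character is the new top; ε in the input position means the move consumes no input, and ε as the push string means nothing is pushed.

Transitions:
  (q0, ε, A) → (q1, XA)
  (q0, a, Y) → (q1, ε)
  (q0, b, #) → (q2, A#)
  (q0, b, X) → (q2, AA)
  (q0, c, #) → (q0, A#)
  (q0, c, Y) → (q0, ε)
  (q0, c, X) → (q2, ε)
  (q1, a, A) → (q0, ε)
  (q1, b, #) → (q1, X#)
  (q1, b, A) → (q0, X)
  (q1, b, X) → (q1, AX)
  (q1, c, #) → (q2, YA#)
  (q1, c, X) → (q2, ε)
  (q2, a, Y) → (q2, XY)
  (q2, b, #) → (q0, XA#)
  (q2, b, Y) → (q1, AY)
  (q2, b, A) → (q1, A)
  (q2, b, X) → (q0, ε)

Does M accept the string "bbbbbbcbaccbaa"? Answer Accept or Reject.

Reject

(q0, bbbbbbcbaccbaa, #)
  read b, top #: go to q2, push A# → (q2, bbbbbcbaccbaa, A#)
  read b, top A: go to q1, push A → (q1, bbbbcbaccbaa, A#)
  read b, top A: go to q0, push X → (q0, bbbcbaccbaa, X#)
  read b, top X: go to q2, push AA → (q2, bbcbaccbaa, AA#)
  read b, top A: go to q1, push A → (q1, bcbaccbaa, AA#)
  read b, top A: go to q0, push X → (q0, cbaccbaa, XA#)
  read c, top X: go to q2, push ε → (q2, baccbaa, A#)
  read b, top A: go to q1, push A → (q1, accbaa, A#)
  read a, top A: go to q0, push ε → (q0, ccbaa, #)
  read c, top #: go to q0, push A# → (q0, cbaa, A#)
  ε-move, top A: go to q1, push XA → (q1, cbaa, XA#)
  read c, top X: go to q2, push ε → (q2, baa, A#)
  read b, top A: go to q1, push A → (q1, aa, A#)
  read a, top A: go to q0, push ε → (q0, a, #)
No transition applies at (q0, a, #); input not fully consumed.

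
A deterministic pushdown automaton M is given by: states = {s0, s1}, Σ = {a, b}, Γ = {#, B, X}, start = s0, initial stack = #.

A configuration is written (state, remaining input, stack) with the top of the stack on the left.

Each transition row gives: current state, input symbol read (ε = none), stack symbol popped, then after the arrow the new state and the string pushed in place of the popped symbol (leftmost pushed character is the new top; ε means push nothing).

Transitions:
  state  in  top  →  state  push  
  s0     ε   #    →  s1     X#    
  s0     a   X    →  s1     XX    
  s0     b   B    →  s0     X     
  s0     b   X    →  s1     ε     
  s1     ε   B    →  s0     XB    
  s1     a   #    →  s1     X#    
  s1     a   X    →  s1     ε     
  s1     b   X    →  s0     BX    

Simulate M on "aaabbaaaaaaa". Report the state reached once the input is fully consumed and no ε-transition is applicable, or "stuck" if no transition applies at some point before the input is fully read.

(s0, aaabbaaaaaaa, #)
  ε-move, top #: go to s1, push X# → (s1, aaabbaaaaaaa, X#)
  read a, top X: go to s1, push ε → (s1, aabbaaaaaaa, #)
  read a, top #: go to s1, push X# → (s1, abbaaaaaaa, X#)
  read a, top X: go to s1, push ε → (s1, bbaaaaaaa, #)
No transition for (s1, b, top #); M blocks with input bbaaaaaaa remaining.

stuck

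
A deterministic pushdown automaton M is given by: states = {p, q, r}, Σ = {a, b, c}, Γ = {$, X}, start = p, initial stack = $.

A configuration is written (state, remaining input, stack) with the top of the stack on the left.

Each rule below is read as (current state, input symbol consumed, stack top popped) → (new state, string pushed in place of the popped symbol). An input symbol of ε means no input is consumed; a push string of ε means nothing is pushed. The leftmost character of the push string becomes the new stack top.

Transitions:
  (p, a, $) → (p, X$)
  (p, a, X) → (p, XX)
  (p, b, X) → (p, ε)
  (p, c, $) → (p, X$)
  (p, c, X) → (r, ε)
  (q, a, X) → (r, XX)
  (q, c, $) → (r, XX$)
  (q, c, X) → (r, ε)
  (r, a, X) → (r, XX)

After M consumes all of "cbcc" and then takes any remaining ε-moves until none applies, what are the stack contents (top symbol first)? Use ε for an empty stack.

$

(p, cbcc, $)
  read c, top $: go to p, push X$ → (p, bcc, X$)
  read b, top X: go to p, push ε → (p, cc, $)
  read c, top $: go to p, push X$ → (p, c, X$)
  read c, top X: go to r, push ε → (r, ε, $)
All input consumed in state r with stack $.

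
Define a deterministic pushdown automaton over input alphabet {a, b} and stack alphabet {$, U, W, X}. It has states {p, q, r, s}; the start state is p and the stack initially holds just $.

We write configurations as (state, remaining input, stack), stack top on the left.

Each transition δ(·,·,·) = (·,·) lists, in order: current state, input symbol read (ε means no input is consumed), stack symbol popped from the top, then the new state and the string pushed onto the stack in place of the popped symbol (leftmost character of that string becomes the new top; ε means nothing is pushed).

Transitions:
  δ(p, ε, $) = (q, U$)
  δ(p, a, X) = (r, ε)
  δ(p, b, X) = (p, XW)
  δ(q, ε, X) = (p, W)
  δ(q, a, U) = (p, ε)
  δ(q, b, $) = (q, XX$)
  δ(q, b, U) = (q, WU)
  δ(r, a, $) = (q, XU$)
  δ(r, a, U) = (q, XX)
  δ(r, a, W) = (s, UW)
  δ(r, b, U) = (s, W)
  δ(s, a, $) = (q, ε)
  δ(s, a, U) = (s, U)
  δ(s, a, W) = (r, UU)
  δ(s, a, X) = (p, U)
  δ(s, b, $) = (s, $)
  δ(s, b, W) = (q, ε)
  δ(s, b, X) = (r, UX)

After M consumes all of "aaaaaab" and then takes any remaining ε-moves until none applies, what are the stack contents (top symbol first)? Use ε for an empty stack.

(p, aaaaaab, $) ⊢ (q, aaaaaab, U$) ⊢ (p, aaaaab, $) ⊢ (q, aaaaab, U$) ⊢ (p, aaaab, $) ⊢ (q, aaaab, U$) ⊢ (p, aaab, $) ⊢ (q, aaab, U$) ⊢ (p, aab, $) ⊢ (q, aab, U$) ⊢ (p, ab, $) ⊢ (q, ab, U$) ⊢ (p, b, $) ⊢ (q, b, U$) ⊢ (q, ε, WU$)
All input consumed in state q with stack WU$.

WU$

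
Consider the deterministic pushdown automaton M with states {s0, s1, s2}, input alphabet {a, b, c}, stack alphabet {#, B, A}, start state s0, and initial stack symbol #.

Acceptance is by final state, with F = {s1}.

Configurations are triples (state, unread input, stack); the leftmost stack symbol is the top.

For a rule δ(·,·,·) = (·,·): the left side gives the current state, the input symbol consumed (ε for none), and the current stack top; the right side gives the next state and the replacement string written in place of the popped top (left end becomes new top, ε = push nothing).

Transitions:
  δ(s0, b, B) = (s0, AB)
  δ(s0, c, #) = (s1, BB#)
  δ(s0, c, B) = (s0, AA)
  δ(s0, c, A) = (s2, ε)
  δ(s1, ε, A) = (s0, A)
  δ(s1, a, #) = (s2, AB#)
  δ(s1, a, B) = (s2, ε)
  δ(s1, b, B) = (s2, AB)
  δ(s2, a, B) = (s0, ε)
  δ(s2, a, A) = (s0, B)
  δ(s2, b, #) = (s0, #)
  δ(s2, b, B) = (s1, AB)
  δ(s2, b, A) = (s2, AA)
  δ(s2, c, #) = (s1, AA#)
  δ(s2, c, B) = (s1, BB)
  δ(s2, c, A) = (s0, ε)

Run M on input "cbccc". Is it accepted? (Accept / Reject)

Reject

(s0, cbccc, #)
  read c, top #: go to s1, push BB# → (s1, bccc, BB#)
  read b, top B: go to s2, push AB → (s2, ccc, ABB#)
  read c, top A: go to s0, push ε → (s0, cc, BB#)
  read c, top B: go to s0, push AA → (s0, c, AAB#)
  read c, top A: go to s2, push ε → (s2, ε, AB#)
All input consumed; state s2 ∉ F and no further ε-move applies.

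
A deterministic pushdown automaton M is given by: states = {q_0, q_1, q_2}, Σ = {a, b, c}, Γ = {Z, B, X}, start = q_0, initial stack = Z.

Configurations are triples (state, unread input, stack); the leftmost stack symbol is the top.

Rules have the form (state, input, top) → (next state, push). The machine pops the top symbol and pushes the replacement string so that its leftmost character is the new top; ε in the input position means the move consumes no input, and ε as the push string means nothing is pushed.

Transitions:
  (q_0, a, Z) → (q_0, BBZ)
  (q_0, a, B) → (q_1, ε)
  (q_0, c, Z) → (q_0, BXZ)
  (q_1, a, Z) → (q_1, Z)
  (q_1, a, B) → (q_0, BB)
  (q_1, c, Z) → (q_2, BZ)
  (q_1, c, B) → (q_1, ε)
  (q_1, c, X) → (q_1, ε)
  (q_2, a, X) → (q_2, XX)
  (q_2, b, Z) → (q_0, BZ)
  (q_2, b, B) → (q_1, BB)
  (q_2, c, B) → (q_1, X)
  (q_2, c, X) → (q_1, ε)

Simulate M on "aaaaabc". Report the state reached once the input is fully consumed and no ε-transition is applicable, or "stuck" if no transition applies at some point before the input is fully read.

stuck

(q_0, aaaaabc, Z) ⊢ (q_0, aaaabc, BBZ) ⊢ (q_1, aaabc, BZ) ⊢ (q_0, aabc, BBZ) ⊢ (q_1, abc, BZ) ⊢ (q_0, bc, BBZ)
No transition for (q_0, b, top B); M blocks with input bc remaining.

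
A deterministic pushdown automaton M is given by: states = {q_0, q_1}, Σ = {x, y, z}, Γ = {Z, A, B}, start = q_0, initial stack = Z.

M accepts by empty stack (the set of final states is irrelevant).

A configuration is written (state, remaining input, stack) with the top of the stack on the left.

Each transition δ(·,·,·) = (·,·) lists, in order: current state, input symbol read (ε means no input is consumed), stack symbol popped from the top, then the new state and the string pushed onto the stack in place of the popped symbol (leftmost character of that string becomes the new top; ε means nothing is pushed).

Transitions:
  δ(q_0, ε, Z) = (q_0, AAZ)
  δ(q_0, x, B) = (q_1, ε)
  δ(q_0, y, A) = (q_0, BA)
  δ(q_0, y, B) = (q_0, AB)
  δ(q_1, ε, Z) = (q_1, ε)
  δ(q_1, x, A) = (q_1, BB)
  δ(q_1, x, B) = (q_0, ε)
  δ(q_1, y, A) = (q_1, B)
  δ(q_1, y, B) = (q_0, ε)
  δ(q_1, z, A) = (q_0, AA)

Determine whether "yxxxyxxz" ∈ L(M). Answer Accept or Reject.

Reject

(q_0, yxxxyxxz, Z)
  ε-move, top Z: go to q_0, push AAZ → (q_0, yxxxyxxz, AAZ)
  read y, top A: go to q_0, push BA → (q_0, xxxyxxz, BAAZ)
  read x, top B: go to q_1, push ε → (q_1, xxyxxz, AAZ)
  read x, top A: go to q_1, push BB → (q_1, xyxxz, BBAZ)
  read x, top B: go to q_0, push ε → (q_0, yxxz, BAZ)
  read y, top B: go to q_0, push AB → (q_0, xxz, ABAZ)
No transition applies at (q_0, xxz, ABAZ); input not fully consumed.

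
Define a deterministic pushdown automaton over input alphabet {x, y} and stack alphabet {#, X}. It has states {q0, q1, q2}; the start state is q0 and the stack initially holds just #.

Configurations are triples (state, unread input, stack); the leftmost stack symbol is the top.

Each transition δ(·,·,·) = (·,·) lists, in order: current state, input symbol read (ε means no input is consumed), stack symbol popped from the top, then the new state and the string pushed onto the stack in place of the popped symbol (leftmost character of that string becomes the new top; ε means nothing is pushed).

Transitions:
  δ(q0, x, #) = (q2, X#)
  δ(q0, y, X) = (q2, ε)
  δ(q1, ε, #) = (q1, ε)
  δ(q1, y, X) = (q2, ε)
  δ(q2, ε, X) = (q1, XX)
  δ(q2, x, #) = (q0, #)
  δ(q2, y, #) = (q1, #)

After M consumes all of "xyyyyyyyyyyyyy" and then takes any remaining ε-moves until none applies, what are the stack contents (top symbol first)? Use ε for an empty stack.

XX#

(q0, xyyyyyyyyyyyyy, #)
  read x, top #: go to q2, push X# → (q2, yyyyyyyyyyyyy, X#)
  ε-move, top X: go to q1, push XX → (q1, yyyyyyyyyyyyy, XX#)
  read y, top X: go to q2, push ε → (q2, yyyyyyyyyyyy, X#)
  ε-move, top X: go to q1, push XX → (q1, yyyyyyyyyyyy, XX#)
  read y, top X: go to q2, push ε → (q2, yyyyyyyyyyy, X#)
  ε-move, top X: go to q1, push XX → (q1, yyyyyyyyyyy, XX#)
  read y, top X: go to q2, push ε → (q2, yyyyyyyyyy, X#)
  ε-move, top X: go to q1, push XX → (q1, yyyyyyyyyy, XX#)
  read y, top X: go to q2, push ε → (q2, yyyyyyyyy, X#)
  ε-move, top X: go to q1, push XX → (q1, yyyyyyyyy, XX#)
  read y, top X: go to q2, push ε → (q2, yyyyyyyy, X#)
  ε-move, top X: go to q1, push XX → (q1, yyyyyyyy, XX#)
  read y, top X: go to q2, push ε → (q2, yyyyyyy, X#)
  ε-move, top X: go to q1, push XX → (q1, yyyyyyy, XX#)
  read y, top X: go to q2, push ε → (q2, yyyyyy, X#)
  ε-move, top X: go to q1, push XX → (q1, yyyyyy, XX#)
  read y, top X: go to q2, push ε → (q2, yyyyy, X#)
  ε-move, top X: go to q1, push XX → (q1, yyyyy, XX#)
  read y, top X: go to q2, push ε → (q2, yyyy, X#)
  ε-move, top X: go to q1, push XX → (q1, yyyy, XX#)
  read y, top X: go to q2, push ε → (q2, yyy, X#)
  ε-move, top X: go to q1, push XX → (q1, yyy, XX#)
  read y, top X: go to q2, push ε → (q2, yy, X#)
  ε-move, top X: go to q1, push XX → (q1, yy, XX#)
  read y, top X: go to q2, push ε → (q2, y, X#)
  ε-move, top X: go to q1, push XX → (q1, y, XX#)
  read y, top X: go to q2, push ε → (q2, ε, X#)
  ε-move, top X: go to q1, push XX → (q1, ε, XX#)
All input consumed in state q1 with stack XX#.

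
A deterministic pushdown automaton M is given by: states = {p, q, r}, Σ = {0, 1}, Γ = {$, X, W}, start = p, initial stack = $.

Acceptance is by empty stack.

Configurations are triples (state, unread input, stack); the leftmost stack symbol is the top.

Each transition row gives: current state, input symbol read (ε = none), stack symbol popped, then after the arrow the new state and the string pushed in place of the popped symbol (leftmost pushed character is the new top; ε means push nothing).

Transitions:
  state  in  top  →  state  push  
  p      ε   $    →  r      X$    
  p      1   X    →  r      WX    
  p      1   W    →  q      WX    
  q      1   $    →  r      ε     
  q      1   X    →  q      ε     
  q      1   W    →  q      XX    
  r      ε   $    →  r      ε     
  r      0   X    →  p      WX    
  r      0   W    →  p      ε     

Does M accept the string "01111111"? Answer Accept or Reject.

Accept

(p, 01111111, $)
  ε-move, top $: go to r, push X$ → (r, 01111111, X$)
  read 0, top X: go to p, push WX → (p, 1111111, WX$)
  read 1, top W: go to q, push WX → (q, 111111, WXX$)
  read 1, top W: go to q, push XX → (q, 11111, XXXX$)
  read 1, top X: go to q, push ε → (q, 1111, XXX$)
  read 1, top X: go to q, push ε → (q, 111, XX$)
  read 1, top X: go to q, push ε → (q, 11, X$)
  read 1, top X: go to q, push ε → (q, 1, $)
  read 1, top $: go to r, push ε → (r, ε, ε)
All input consumed and the stack is empty.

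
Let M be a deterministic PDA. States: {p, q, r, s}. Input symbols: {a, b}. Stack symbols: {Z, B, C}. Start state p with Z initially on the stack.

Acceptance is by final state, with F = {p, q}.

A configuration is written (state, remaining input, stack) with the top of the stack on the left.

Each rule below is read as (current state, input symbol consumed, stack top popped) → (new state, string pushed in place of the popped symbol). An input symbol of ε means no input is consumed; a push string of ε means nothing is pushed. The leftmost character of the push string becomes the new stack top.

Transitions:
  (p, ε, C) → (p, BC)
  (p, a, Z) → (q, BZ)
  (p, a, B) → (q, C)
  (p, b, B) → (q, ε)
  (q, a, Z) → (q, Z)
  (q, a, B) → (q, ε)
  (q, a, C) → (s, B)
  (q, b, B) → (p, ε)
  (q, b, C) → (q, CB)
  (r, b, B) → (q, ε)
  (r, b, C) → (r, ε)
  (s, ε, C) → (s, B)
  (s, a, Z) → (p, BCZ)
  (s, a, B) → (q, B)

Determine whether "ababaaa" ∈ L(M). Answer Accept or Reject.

Accept

(p, ababaaa, Z)
  read a, top Z: go to q, push BZ → (q, babaaa, BZ)
  read b, top B: go to p, push ε → (p, abaaa, Z)
  read a, top Z: go to q, push BZ → (q, baaa, BZ)
  read b, top B: go to p, push ε → (p, aaa, Z)
  read a, top Z: go to q, push BZ → (q, aa, BZ)
  read a, top B: go to q, push ε → (q, a, Z)
  read a, top Z: go to q, push Z → (q, ε, Z)
All input consumed; state q ∈ F.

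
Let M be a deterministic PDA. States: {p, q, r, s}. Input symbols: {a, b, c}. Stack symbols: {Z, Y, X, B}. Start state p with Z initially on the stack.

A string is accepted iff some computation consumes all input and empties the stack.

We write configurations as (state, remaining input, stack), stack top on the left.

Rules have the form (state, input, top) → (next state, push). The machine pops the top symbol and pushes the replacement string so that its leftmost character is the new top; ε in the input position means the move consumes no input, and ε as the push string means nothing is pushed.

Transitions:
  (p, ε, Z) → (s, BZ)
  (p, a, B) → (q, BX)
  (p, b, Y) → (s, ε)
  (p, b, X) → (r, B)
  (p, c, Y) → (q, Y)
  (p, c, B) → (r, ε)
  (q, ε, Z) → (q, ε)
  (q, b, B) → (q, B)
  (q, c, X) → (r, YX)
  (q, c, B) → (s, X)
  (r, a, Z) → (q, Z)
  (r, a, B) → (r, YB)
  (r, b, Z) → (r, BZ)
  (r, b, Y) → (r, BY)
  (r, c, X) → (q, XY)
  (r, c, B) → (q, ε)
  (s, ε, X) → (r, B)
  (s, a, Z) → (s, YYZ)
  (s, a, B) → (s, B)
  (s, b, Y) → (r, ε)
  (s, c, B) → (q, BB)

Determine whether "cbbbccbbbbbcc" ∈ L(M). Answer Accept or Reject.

(p, cbbbccbbbbbcc, Z) ⊢ (s, cbbbccbbbbbcc, BZ) ⊢ (q, bbbccbbbbbcc, BBZ) ⊢ (q, bbccbbbbbcc, BBZ) ⊢ (q, bccbbbbbcc, BBZ) ⊢ (q, ccbbbbbcc, BBZ) ⊢ (s, cbbbbbcc, XBZ) ⊢ (r, cbbbbbcc, BBZ) ⊢ (q, bbbbbcc, BZ) ⊢ (q, bbbbcc, BZ) ⊢ (q, bbbcc, BZ) ⊢ (q, bbcc, BZ) ⊢ (q, bcc, BZ) ⊢ (q, cc, BZ) ⊢ (s, c, XZ) ⊢ (r, c, BZ) ⊢ (q, ε, Z) ⊢ (q, ε, ε)
All input consumed and the stack is empty.

Accept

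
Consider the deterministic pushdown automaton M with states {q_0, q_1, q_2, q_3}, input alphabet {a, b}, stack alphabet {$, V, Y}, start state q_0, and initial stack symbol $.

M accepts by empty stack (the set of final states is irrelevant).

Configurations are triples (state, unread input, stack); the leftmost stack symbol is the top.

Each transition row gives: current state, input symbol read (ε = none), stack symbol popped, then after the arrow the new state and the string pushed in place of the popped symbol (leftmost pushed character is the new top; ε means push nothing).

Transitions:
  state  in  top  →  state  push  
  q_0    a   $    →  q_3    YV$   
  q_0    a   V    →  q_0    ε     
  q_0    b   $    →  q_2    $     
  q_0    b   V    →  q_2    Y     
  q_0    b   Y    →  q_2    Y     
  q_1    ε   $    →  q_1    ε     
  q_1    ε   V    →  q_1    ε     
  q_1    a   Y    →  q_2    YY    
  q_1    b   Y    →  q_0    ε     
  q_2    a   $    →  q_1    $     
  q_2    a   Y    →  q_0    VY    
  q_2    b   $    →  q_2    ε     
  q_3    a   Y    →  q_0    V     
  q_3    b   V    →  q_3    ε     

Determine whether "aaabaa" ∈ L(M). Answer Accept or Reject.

(q_0, aaabaa, $)
  read a, top $: go to q_3, push YV$ → (q_3, aabaa, YV$)
  read a, top Y: go to q_0, push V → (q_0, abaa, VV$)
  read a, top V: go to q_0, push ε → (q_0, baa, V$)
  read b, top V: go to q_2, push Y → (q_2, aa, Y$)
  read a, top Y: go to q_0, push VY → (q_0, a, VY$)
  read a, top V: go to q_0, push ε → (q_0, ε, Y$)
All input consumed; stack is Y$, not empty, and no further ε-move applies.

Reject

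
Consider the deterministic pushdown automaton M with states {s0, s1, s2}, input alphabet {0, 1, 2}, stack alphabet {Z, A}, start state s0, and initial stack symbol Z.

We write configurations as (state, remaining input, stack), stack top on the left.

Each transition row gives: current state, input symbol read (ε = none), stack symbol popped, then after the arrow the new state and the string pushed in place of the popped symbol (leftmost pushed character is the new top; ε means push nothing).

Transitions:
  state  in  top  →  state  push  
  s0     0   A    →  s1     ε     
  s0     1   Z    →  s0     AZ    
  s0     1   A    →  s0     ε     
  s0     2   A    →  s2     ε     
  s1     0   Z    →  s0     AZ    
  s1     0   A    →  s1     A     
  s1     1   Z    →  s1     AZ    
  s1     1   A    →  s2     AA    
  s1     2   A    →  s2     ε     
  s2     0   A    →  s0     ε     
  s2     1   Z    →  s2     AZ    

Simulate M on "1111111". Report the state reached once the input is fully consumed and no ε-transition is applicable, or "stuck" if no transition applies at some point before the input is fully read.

s0

(s0, 1111111, Z) ⊢ (s0, 111111, AZ) ⊢ (s0, 11111, Z) ⊢ (s0, 1111, AZ) ⊢ (s0, 111, Z) ⊢ (s0, 11, AZ) ⊢ (s0, 1, Z) ⊢ (s0, ε, AZ)
All input consumed; M is in state s0.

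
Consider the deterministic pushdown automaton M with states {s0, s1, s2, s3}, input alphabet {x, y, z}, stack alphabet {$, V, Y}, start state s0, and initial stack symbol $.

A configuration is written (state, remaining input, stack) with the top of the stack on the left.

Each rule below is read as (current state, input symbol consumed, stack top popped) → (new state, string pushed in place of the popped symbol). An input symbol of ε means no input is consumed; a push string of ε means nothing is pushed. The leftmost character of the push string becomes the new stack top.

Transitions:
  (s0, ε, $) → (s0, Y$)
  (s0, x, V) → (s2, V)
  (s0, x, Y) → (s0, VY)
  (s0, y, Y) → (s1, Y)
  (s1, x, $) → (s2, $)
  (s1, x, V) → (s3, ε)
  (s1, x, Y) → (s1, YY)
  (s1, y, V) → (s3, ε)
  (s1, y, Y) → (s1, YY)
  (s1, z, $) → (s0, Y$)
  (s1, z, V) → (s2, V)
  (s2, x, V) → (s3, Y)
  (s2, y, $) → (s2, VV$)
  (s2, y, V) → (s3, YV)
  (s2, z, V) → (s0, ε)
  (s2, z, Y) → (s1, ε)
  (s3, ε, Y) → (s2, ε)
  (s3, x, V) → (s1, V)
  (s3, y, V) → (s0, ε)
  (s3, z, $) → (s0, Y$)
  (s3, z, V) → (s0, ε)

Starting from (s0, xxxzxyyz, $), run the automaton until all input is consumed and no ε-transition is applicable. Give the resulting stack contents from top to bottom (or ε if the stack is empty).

V$

(s0, xxxzxyyz, $) ⊢ (s0, xxxzxyyz, Y$) ⊢ (s0, xxzxyyz, VY$) ⊢ (s2, xzxyyz, VY$) ⊢ (s3, zxyyz, YY$) ⊢ (s2, zxyyz, Y$) ⊢ (s1, xyyz, $) ⊢ (s2, yyz, $) ⊢ (s2, yz, VV$) ⊢ (s3, z, YVV$) ⊢ (s2, z, VV$) ⊢ (s0, ε, V$)
All input consumed in state s0 with stack V$.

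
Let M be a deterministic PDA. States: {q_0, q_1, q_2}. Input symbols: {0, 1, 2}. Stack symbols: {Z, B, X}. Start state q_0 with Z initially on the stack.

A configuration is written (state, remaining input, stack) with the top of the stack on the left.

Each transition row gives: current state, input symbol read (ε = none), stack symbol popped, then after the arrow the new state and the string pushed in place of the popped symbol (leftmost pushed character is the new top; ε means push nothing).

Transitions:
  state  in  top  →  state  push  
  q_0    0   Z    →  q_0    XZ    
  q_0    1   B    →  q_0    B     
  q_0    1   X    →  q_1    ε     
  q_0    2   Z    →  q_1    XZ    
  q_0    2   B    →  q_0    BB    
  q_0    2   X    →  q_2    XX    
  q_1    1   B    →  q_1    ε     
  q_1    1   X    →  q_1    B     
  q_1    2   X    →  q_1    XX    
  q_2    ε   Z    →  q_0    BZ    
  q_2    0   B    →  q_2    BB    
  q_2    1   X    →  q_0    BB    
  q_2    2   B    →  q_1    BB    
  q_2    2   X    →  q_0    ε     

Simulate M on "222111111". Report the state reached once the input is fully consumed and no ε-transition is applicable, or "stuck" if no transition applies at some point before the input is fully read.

q_1

(q_0, 222111111, Z)
  read 2, top Z: go to q_1, push XZ → (q_1, 22111111, XZ)
  read 2, top X: go to q_1, push XX → (q_1, 2111111, XXZ)
  read 2, top X: go to q_1, push XX → (q_1, 111111, XXXZ)
  read 1, top X: go to q_1, push B → (q_1, 11111, BXXZ)
  read 1, top B: go to q_1, push ε → (q_1, 1111, XXZ)
  read 1, top X: go to q_1, push B → (q_1, 111, BXZ)
  read 1, top B: go to q_1, push ε → (q_1, 11, XZ)
  read 1, top X: go to q_1, push B → (q_1, 1, BZ)
  read 1, top B: go to q_1, push ε → (q_1, ε, Z)
All input consumed; M is in state q_1.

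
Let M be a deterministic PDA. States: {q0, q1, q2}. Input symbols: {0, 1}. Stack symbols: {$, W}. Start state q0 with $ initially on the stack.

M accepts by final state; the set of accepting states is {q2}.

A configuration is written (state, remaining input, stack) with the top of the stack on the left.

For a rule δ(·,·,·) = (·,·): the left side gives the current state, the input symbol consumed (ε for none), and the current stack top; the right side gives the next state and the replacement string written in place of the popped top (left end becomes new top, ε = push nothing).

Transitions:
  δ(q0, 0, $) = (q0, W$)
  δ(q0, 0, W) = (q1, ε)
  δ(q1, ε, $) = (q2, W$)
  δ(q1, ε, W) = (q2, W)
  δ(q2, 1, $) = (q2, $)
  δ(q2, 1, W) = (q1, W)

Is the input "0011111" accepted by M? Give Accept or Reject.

(q0, 0011111, $)
  read 0, top $: go to q0, push W$ → (q0, 011111, W$)
  read 0, top W: go to q1, push ε → (q1, 11111, $)
  ε-move, top $: go to q2, push W$ → (q2, 11111, W$)
  read 1, top W: go to q1, push W → (q1, 1111, W$)
  ε-move, top W: go to q2, push W → (q2, 1111, W$)
  read 1, top W: go to q1, push W → (q1, 111, W$)
  ε-move, top W: go to q2, push W → (q2, 111, W$)
  read 1, top W: go to q1, push W → (q1, 11, W$)
  ε-move, top W: go to q2, push W → (q2, 11, W$)
  read 1, top W: go to q1, push W → (q1, 1, W$)
  ε-move, top W: go to q2, push W → (q2, 1, W$)
  read 1, top W: go to q1, push W → (q1, ε, W$)
  ε-move, top W: go to q2, push W → (q2, ε, W$)
All input consumed; state q2 ∈ F.

Accept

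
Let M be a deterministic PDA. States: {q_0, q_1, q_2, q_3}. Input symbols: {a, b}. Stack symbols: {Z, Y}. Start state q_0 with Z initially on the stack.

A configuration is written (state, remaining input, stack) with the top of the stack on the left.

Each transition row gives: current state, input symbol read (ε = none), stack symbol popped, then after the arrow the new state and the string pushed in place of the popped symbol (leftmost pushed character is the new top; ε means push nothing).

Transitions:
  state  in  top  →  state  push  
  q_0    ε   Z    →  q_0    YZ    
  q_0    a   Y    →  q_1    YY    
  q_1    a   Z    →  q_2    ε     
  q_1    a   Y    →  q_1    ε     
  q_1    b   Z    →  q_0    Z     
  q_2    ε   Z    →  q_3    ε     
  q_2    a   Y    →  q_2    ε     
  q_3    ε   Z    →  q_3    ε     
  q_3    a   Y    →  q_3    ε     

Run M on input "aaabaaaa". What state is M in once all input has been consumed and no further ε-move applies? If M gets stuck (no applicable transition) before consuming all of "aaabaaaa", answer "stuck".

(q_0, aaabaaaa, Z)
  ε-move, top Z: go to q_0, push YZ → (q_0, aaabaaaa, YZ)
  read a, top Y: go to q_1, push YY → (q_1, aabaaaa, YYZ)
  read a, top Y: go to q_1, push ε → (q_1, abaaaa, YZ)
  read a, top Y: go to q_1, push ε → (q_1, baaaa, Z)
  read b, top Z: go to q_0, push Z → (q_0, aaaa, Z)
  ε-move, top Z: go to q_0, push YZ → (q_0, aaaa, YZ)
  read a, top Y: go to q_1, push YY → (q_1, aaa, YYZ)
  read a, top Y: go to q_1, push ε → (q_1, aa, YZ)
  read a, top Y: go to q_1, push ε → (q_1, a, Z)
  read a, top Z: go to q_2, push ε → (q_2, ε, ε)
All input consumed; M is in state q_2.

q_2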